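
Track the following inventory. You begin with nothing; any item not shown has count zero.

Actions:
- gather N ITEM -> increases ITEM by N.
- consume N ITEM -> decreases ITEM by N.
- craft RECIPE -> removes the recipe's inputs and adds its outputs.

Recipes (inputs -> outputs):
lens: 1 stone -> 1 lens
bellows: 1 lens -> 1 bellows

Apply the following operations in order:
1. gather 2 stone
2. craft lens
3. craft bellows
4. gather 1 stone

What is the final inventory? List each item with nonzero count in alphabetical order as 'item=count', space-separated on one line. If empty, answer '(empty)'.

After 1 (gather 2 stone): stone=2
After 2 (craft lens): lens=1 stone=1
After 3 (craft bellows): bellows=1 stone=1
After 4 (gather 1 stone): bellows=1 stone=2

Answer: bellows=1 stone=2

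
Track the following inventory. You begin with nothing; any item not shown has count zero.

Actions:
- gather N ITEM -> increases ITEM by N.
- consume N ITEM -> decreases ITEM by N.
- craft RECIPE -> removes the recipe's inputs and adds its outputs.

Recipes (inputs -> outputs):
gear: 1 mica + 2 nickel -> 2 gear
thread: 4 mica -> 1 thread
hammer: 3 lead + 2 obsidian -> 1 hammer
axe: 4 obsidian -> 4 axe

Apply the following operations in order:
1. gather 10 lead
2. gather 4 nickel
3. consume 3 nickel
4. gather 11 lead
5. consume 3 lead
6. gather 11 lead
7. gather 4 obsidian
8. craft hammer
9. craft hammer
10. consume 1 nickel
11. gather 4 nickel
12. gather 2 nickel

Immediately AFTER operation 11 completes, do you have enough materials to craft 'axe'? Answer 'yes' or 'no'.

Answer: no

Derivation:
After 1 (gather 10 lead): lead=10
After 2 (gather 4 nickel): lead=10 nickel=4
After 3 (consume 3 nickel): lead=10 nickel=1
After 4 (gather 11 lead): lead=21 nickel=1
After 5 (consume 3 lead): lead=18 nickel=1
After 6 (gather 11 lead): lead=29 nickel=1
After 7 (gather 4 obsidian): lead=29 nickel=1 obsidian=4
After 8 (craft hammer): hammer=1 lead=26 nickel=1 obsidian=2
After 9 (craft hammer): hammer=2 lead=23 nickel=1
After 10 (consume 1 nickel): hammer=2 lead=23
After 11 (gather 4 nickel): hammer=2 lead=23 nickel=4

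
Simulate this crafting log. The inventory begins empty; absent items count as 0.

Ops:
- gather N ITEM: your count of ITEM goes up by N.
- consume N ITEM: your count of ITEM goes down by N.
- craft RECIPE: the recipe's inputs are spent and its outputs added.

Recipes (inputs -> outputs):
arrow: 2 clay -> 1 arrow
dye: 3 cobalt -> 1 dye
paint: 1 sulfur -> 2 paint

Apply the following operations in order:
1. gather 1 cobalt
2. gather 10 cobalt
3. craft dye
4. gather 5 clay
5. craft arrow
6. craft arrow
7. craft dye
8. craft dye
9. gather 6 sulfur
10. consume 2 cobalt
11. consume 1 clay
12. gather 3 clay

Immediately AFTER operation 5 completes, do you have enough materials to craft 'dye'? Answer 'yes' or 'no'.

Answer: yes

Derivation:
After 1 (gather 1 cobalt): cobalt=1
After 2 (gather 10 cobalt): cobalt=11
After 3 (craft dye): cobalt=8 dye=1
After 4 (gather 5 clay): clay=5 cobalt=8 dye=1
After 5 (craft arrow): arrow=1 clay=3 cobalt=8 dye=1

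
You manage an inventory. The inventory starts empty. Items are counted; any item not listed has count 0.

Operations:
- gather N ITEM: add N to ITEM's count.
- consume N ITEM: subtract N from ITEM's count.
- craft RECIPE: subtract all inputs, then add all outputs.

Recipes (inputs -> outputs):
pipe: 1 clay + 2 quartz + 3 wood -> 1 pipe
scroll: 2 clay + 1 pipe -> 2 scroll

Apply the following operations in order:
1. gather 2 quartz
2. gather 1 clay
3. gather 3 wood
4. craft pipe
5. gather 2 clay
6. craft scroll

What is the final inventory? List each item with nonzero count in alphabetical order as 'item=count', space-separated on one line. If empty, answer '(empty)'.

Answer: scroll=2

Derivation:
After 1 (gather 2 quartz): quartz=2
After 2 (gather 1 clay): clay=1 quartz=2
After 3 (gather 3 wood): clay=1 quartz=2 wood=3
After 4 (craft pipe): pipe=1
After 5 (gather 2 clay): clay=2 pipe=1
After 6 (craft scroll): scroll=2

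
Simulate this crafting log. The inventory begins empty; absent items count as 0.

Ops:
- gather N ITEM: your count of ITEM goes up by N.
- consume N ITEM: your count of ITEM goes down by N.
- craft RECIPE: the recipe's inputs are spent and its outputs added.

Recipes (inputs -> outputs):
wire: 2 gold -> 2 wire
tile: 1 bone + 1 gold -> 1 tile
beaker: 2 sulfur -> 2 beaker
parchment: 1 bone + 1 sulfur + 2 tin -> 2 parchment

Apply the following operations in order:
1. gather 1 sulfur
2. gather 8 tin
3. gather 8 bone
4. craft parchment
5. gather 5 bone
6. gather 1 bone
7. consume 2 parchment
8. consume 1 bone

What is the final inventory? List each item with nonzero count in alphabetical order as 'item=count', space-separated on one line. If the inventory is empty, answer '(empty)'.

After 1 (gather 1 sulfur): sulfur=1
After 2 (gather 8 tin): sulfur=1 tin=8
After 3 (gather 8 bone): bone=8 sulfur=1 tin=8
After 4 (craft parchment): bone=7 parchment=2 tin=6
After 5 (gather 5 bone): bone=12 parchment=2 tin=6
After 6 (gather 1 bone): bone=13 parchment=2 tin=6
After 7 (consume 2 parchment): bone=13 tin=6
After 8 (consume 1 bone): bone=12 tin=6

Answer: bone=12 tin=6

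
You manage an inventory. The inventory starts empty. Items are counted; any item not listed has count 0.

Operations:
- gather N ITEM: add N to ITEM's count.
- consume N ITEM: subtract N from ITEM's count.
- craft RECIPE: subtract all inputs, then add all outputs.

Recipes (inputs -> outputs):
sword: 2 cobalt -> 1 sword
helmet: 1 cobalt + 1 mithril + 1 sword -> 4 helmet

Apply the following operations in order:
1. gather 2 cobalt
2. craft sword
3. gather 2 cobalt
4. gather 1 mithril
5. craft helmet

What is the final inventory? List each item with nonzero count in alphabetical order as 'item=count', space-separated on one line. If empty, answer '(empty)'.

Answer: cobalt=1 helmet=4

Derivation:
After 1 (gather 2 cobalt): cobalt=2
After 2 (craft sword): sword=1
After 3 (gather 2 cobalt): cobalt=2 sword=1
After 4 (gather 1 mithril): cobalt=2 mithril=1 sword=1
After 5 (craft helmet): cobalt=1 helmet=4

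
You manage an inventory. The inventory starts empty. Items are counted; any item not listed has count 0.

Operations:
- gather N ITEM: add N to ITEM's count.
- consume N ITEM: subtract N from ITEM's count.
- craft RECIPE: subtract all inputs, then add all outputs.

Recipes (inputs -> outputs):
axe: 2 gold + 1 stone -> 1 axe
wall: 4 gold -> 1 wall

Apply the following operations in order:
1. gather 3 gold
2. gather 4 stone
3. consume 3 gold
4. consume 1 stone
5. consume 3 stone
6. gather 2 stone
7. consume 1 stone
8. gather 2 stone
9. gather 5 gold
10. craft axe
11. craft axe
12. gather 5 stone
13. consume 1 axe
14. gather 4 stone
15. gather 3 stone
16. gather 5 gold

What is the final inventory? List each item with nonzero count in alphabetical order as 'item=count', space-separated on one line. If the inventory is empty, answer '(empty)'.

Answer: axe=1 gold=6 stone=13

Derivation:
After 1 (gather 3 gold): gold=3
After 2 (gather 4 stone): gold=3 stone=4
After 3 (consume 3 gold): stone=4
After 4 (consume 1 stone): stone=3
After 5 (consume 3 stone): (empty)
After 6 (gather 2 stone): stone=2
After 7 (consume 1 stone): stone=1
After 8 (gather 2 stone): stone=3
After 9 (gather 5 gold): gold=5 stone=3
After 10 (craft axe): axe=1 gold=3 stone=2
After 11 (craft axe): axe=2 gold=1 stone=1
After 12 (gather 5 stone): axe=2 gold=1 stone=6
After 13 (consume 1 axe): axe=1 gold=1 stone=6
After 14 (gather 4 stone): axe=1 gold=1 stone=10
After 15 (gather 3 stone): axe=1 gold=1 stone=13
After 16 (gather 5 gold): axe=1 gold=6 stone=13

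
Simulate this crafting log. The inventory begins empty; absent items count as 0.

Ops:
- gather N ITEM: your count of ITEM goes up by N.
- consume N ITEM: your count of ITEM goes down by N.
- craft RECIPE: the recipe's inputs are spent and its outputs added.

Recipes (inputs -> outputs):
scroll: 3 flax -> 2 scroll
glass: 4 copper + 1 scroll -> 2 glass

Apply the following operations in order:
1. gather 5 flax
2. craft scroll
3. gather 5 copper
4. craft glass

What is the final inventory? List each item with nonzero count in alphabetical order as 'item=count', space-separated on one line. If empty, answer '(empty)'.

After 1 (gather 5 flax): flax=5
After 2 (craft scroll): flax=2 scroll=2
After 3 (gather 5 copper): copper=5 flax=2 scroll=2
After 4 (craft glass): copper=1 flax=2 glass=2 scroll=1

Answer: copper=1 flax=2 glass=2 scroll=1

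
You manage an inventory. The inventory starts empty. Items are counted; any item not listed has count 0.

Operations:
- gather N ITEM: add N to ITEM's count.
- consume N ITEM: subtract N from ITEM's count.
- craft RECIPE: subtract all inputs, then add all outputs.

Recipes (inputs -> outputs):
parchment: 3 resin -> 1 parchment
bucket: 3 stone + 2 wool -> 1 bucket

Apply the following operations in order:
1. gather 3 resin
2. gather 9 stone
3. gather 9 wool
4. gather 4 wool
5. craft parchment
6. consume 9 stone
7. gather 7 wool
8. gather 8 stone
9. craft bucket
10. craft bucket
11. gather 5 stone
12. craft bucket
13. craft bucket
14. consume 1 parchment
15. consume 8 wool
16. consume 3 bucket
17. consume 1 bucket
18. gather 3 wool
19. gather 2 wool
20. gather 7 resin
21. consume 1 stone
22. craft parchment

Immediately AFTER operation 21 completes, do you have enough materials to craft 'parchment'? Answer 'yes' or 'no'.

After 1 (gather 3 resin): resin=3
After 2 (gather 9 stone): resin=3 stone=9
After 3 (gather 9 wool): resin=3 stone=9 wool=9
After 4 (gather 4 wool): resin=3 stone=9 wool=13
After 5 (craft parchment): parchment=1 stone=9 wool=13
After 6 (consume 9 stone): parchment=1 wool=13
After 7 (gather 7 wool): parchment=1 wool=20
After 8 (gather 8 stone): parchment=1 stone=8 wool=20
After 9 (craft bucket): bucket=1 parchment=1 stone=5 wool=18
After 10 (craft bucket): bucket=2 parchment=1 stone=2 wool=16
After 11 (gather 5 stone): bucket=2 parchment=1 stone=7 wool=16
After 12 (craft bucket): bucket=3 parchment=1 stone=4 wool=14
After 13 (craft bucket): bucket=4 parchment=1 stone=1 wool=12
After 14 (consume 1 parchment): bucket=4 stone=1 wool=12
After 15 (consume 8 wool): bucket=4 stone=1 wool=4
After 16 (consume 3 bucket): bucket=1 stone=1 wool=4
After 17 (consume 1 bucket): stone=1 wool=4
After 18 (gather 3 wool): stone=1 wool=7
After 19 (gather 2 wool): stone=1 wool=9
After 20 (gather 7 resin): resin=7 stone=1 wool=9
After 21 (consume 1 stone): resin=7 wool=9

Answer: yes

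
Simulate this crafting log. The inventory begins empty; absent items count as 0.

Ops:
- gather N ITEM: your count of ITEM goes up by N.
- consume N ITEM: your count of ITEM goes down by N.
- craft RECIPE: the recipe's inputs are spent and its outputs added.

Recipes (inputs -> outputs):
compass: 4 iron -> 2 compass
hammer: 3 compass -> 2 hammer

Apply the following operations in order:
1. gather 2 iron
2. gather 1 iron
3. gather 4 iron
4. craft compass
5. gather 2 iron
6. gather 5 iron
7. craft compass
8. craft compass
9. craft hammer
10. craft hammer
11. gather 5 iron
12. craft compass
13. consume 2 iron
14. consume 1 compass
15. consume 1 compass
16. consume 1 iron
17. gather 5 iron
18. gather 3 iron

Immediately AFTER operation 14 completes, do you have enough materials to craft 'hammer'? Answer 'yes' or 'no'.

Answer: no

Derivation:
After 1 (gather 2 iron): iron=2
After 2 (gather 1 iron): iron=3
After 3 (gather 4 iron): iron=7
After 4 (craft compass): compass=2 iron=3
After 5 (gather 2 iron): compass=2 iron=5
After 6 (gather 5 iron): compass=2 iron=10
After 7 (craft compass): compass=4 iron=6
After 8 (craft compass): compass=6 iron=2
After 9 (craft hammer): compass=3 hammer=2 iron=2
After 10 (craft hammer): hammer=4 iron=2
After 11 (gather 5 iron): hammer=4 iron=7
After 12 (craft compass): compass=2 hammer=4 iron=3
After 13 (consume 2 iron): compass=2 hammer=4 iron=1
After 14 (consume 1 compass): compass=1 hammer=4 iron=1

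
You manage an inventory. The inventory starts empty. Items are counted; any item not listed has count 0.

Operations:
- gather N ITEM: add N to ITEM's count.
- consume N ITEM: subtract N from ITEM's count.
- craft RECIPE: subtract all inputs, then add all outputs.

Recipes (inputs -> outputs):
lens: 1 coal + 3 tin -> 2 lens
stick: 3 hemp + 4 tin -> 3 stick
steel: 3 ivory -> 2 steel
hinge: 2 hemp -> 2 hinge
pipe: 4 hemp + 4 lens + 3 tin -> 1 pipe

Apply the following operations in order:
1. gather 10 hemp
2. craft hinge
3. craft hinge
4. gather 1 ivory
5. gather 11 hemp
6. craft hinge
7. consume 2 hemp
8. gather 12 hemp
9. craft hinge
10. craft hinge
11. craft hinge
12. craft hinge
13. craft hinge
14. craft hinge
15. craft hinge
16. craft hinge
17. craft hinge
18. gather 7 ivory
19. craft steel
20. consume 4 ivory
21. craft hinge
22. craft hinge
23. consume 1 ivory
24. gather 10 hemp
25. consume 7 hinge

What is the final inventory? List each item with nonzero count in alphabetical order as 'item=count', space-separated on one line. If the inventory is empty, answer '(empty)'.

Answer: hemp=13 hinge=21 steel=2

Derivation:
After 1 (gather 10 hemp): hemp=10
After 2 (craft hinge): hemp=8 hinge=2
After 3 (craft hinge): hemp=6 hinge=4
After 4 (gather 1 ivory): hemp=6 hinge=4 ivory=1
After 5 (gather 11 hemp): hemp=17 hinge=4 ivory=1
After 6 (craft hinge): hemp=15 hinge=6 ivory=1
After 7 (consume 2 hemp): hemp=13 hinge=6 ivory=1
After 8 (gather 12 hemp): hemp=25 hinge=6 ivory=1
After 9 (craft hinge): hemp=23 hinge=8 ivory=1
After 10 (craft hinge): hemp=21 hinge=10 ivory=1
After 11 (craft hinge): hemp=19 hinge=12 ivory=1
After 12 (craft hinge): hemp=17 hinge=14 ivory=1
After 13 (craft hinge): hemp=15 hinge=16 ivory=1
After 14 (craft hinge): hemp=13 hinge=18 ivory=1
After 15 (craft hinge): hemp=11 hinge=20 ivory=1
After 16 (craft hinge): hemp=9 hinge=22 ivory=1
After 17 (craft hinge): hemp=7 hinge=24 ivory=1
After 18 (gather 7 ivory): hemp=7 hinge=24 ivory=8
After 19 (craft steel): hemp=7 hinge=24 ivory=5 steel=2
After 20 (consume 4 ivory): hemp=7 hinge=24 ivory=1 steel=2
After 21 (craft hinge): hemp=5 hinge=26 ivory=1 steel=2
After 22 (craft hinge): hemp=3 hinge=28 ivory=1 steel=2
After 23 (consume 1 ivory): hemp=3 hinge=28 steel=2
After 24 (gather 10 hemp): hemp=13 hinge=28 steel=2
After 25 (consume 7 hinge): hemp=13 hinge=21 steel=2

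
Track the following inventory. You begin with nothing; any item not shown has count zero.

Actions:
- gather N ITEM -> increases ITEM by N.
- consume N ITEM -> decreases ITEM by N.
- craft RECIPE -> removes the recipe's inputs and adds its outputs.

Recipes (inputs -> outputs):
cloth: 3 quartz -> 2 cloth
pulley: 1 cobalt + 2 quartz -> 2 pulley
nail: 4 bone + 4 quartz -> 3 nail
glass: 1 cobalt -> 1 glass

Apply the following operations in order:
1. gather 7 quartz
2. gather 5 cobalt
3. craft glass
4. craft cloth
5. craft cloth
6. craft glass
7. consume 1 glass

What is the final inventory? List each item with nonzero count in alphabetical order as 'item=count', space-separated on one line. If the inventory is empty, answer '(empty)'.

Answer: cloth=4 cobalt=3 glass=1 quartz=1

Derivation:
After 1 (gather 7 quartz): quartz=7
After 2 (gather 5 cobalt): cobalt=5 quartz=7
After 3 (craft glass): cobalt=4 glass=1 quartz=7
After 4 (craft cloth): cloth=2 cobalt=4 glass=1 quartz=4
After 5 (craft cloth): cloth=4 cobalt=4 glass=1 quartz=1
After 6 (craft glass): cloth=4 cobalt=3 glass=2 quartz=1
After 7 (consume 1 glass): cloth=4 cobalt=3 glass=1 quartz=1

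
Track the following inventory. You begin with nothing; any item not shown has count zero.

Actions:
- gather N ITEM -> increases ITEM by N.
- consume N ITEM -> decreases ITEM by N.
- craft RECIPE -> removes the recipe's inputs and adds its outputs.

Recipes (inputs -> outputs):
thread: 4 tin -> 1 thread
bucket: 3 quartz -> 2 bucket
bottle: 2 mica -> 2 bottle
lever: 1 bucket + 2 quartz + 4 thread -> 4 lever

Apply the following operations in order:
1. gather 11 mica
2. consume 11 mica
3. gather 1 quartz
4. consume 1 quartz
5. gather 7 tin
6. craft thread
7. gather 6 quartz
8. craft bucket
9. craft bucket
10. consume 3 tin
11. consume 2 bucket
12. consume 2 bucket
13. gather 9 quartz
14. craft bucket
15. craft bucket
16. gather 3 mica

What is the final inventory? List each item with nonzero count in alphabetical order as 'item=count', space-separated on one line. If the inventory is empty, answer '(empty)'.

After 1 (gather 11 mica): mica=11
After 2 (consume 11 mica): (empty)
After 3 (gather 1 quartz): quartz=1
After 4 (consume 1 quartz): (empty)
After 5 (gather 7 tin): tin=7
After 6 (craft thread): thread=1 tin=3
After 7 (gather 6 quartz): quartz=6 thread=1 tin=3
After 8 (craft bucket): bucket=2 quartz=3 thread=1 tin=3
After 9 (craft bucket): bucket=4 thread=1 tin=3
After 10 (consume 3 tin): bucket=4 thread=1
After 11 (consume 2 bucket): bucket=2 thread=1
After 12 (consume 2 bucket): thread=1
After 13 (gather 9 quartz): quartz=9 thread=1
After 14 (craft bucket): bucket=2 quartz=6 thread=1
After 15 (craft bucket): bucket=4 quartz=3 thread=1
After 16 (gather 3 mica): bucket=4 mica=3 quartz=3 thread=1

Answer: bucket=4 mica=3 quartz=3 thread=1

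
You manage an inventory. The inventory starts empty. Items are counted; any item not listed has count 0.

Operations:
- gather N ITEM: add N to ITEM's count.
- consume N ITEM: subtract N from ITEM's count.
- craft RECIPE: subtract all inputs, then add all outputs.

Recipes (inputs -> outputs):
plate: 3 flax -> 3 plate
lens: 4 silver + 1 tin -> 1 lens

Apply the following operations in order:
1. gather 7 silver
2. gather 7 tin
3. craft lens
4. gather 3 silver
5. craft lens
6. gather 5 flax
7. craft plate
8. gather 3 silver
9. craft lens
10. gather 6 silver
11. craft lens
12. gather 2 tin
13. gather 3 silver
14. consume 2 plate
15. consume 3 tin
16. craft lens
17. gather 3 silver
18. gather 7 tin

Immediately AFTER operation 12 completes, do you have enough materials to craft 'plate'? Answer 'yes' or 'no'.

Answer: no

Derivation:
After 1 (gather 7 silver): silver=7
After 2 (gather 7 tin): silver=7 tin=7
After 3 (craft lens): lens=1 silver=3 tin=6
After 4 (gather 3 silver): lens=1 silver=6 tin=6
After 5 (craft lens): lens=2 silver=2 tin=5
After 6 (gather 5 flax): flax=5 lens=2 silver=2 tin=5
After 7 (craft plate): flax=2 lens=2 plate=3 silver=2 tin=5
After 8 (gather 3 silver): flax=2 lens=2 plate=3 silver=5 tin=5
After 9 (craft lens): flax=2 lens=3 plate=3 silver=1 tin=4
After 10 (gather 6 silver): flax=2 lens=3 plate=3 silver=7 tin=4
After 11 (craft lens): flax=2 lens=4 plate=3 silver=3 tin=3
After 12 (gather 2 tin): flax=2 lens=4 plate=3 silver=3 tin=5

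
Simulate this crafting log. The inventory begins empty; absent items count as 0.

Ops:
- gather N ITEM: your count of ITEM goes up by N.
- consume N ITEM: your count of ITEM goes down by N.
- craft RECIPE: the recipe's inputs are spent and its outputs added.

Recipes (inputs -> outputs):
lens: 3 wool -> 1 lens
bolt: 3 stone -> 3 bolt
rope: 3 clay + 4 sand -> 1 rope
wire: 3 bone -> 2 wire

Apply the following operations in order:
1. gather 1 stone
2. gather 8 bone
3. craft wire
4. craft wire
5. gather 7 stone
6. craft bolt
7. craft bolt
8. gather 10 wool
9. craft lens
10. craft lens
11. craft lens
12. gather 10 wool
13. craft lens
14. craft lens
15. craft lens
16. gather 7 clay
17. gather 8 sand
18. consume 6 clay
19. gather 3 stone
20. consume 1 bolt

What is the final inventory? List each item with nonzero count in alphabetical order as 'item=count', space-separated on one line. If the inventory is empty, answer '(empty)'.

After 1 (gather 1 stone): stone=1
After 2 (gather 8 bone): bone=8 stone=1
After 3 (craft wire): bone=5 stone=1 wire=2
After 4 (craft wire): bone=2 stone=1 wire=4
After 5 (gather 7 stone): bone=2 stone=8 wire=4
After 6 (craft bolt): bolt=3 bone=2 stone=5 wire=4
After 7 (craft bolt): bolt=6 bone=2 stone=2 wire=4
After 8 (gather 10 wool): bolt=6 bone=2 stone=2 wire=4 wool=10
After 9 (craft lens): bolt=6 bone=2 lens=1 stone=2 wire=4 wool=7
After 10 (craft lens): bolt=6 bone=2 lens=2 stone=2 wire=4 wool=4
After 11 (craft lens): bolt=6 bone=2 lens=3 stone=2 wire=4 wool=1
After 12 (gather 10 wool): bolt=6 bone=2 lens=3 stone=2 wire=4 wool=11
After 13 (craft lens): bolt=6 bone=2 lens=4 stone=2 wire=4 wool=8
After 14 (craft lens): bolt=6 bone=2 lens=5 stone=2 wire=4 wool=5
After 15 (craft lens): bolt=6 bone=2 lens=6 stone=2 wire=4 wool=2
After 16 (gather 7 clay): bolt=6 bone=2 clay=7 lens=6 stone=2 wire=4 wool=2
After 17 (gather 8 sand): bolt=6 bone=2 clay=7 lens=6 sand=8 stone=2 wire=4 wool=2
After 18 (consume 6 clay): bolt=6 bone=2 clay=1 lens=6 sand=8 stone=2 wire=4 wool=2
After 19 (gather 3 stone): bolt=6 bone=2 clay=1 lens=6 sand=8 stone=5 wire=4 wool=2
After 20 (consume 1 bolt): bolt=5 bone=2 clay=1 lens=6 sand=8 stone=5 wire=4 wool=2

Answer: bolt=5 bone=2 clay=1 lens=6 sand=8 stone=5 wire=4 wool=2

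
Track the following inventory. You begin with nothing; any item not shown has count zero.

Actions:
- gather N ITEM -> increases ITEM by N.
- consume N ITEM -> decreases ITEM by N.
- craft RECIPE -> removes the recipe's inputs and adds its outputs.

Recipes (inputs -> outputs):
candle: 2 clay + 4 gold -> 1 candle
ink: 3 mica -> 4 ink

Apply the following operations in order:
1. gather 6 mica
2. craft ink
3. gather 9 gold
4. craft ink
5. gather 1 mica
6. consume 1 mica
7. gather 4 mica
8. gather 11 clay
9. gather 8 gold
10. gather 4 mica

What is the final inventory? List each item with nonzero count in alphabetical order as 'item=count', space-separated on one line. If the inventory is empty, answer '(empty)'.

Answer: clay=11 gold=17 ink=8 mica=8

Derivation:
After 1 (gather 6 mica): mica=6
After 2 (craft ink): ink=4 mica=3
After 3 (gather 9 gold): gold=9 ink=4 mica=3
After 4 (craft ink): gold=9 ink=8
After 5 (gather 1 mica): gold=9 ink=8 mica=1
After 6 (consume 1 mica): gold=9 ink=8
After 7 (gather 4 mica): gold=9 ink=8 mica=4
After 8 (gather 11 clay): clay=11 gold=9 ink=8 mica=4
After 9 (gather 8 gold): clay=11 gold=17 ink=8 mica=4
After 10 (gather 4 mica): clay=11 gold=17 ink=8 mica=8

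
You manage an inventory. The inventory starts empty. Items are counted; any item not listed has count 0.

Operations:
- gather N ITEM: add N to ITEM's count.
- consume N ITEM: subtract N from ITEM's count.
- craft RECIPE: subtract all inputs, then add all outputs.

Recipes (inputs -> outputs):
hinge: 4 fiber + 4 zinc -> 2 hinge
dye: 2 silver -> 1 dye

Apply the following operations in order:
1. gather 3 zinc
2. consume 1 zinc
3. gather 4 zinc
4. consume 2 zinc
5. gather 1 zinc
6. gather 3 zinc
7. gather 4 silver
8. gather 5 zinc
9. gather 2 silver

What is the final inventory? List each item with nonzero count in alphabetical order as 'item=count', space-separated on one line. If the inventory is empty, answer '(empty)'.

After 1 (gather 3 zinc): zinc=3
After 2 (consume 1 zinc): zinc=2
After 3 (gather 4 zinc): zinc=6
After 4 (consume 2 zinc): zinc=4
After 5 (gather 1 zinc): zinc=5
After 6 (gather 3 zinc): zinc=8
After 7 (gather 4 silver): silver=4 zinc=8
After 8 (gather 5 zinc): silver=4 zinc=13
After 9 (gather 2 silver): silver=6 zinc=13

Answer: silver=6 zinc=13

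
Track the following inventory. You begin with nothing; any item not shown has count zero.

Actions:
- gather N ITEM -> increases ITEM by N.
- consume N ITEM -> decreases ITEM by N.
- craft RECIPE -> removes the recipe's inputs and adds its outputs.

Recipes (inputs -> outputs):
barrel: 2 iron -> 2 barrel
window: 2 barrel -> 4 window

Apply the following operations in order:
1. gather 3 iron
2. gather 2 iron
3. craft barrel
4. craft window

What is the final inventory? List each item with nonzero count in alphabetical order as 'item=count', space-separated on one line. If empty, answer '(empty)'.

Answer: iron=3 window=4

Derivation:
After 1 (gather 3 iron): iron=3
After 2 (gather 2 iron): iron=5
After 3 (craft barrel): barrel=2 iron=3
After 4 (craft window): iron=3 window=4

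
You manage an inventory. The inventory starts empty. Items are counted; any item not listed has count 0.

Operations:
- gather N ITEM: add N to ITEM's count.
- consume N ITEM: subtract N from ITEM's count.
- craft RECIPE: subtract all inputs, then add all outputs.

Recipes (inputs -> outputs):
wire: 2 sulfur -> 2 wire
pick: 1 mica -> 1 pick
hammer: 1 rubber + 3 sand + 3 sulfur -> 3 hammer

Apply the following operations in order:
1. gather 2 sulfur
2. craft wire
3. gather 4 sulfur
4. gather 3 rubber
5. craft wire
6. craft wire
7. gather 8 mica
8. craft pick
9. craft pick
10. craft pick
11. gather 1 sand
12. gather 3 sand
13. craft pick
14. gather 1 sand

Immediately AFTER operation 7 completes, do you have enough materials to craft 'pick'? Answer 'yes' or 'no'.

Answer: yes

Derivation:
After 1 (gather 2 sulfur): sulfur=2
After 2 (craft wire): wire=2
After 3 (gather 4 sulfur): sulfur=4 wire=2
After 4 (gather 3 rubber): rubber=3 sulfur=4 wire=2
After 5 (craft wire): rubber=3 sulfur=2 wire=4
After 6 (craft wire): rubber=3 wire=6
After 7 (gather 8 mica): mica=8 rubber=3 wire=6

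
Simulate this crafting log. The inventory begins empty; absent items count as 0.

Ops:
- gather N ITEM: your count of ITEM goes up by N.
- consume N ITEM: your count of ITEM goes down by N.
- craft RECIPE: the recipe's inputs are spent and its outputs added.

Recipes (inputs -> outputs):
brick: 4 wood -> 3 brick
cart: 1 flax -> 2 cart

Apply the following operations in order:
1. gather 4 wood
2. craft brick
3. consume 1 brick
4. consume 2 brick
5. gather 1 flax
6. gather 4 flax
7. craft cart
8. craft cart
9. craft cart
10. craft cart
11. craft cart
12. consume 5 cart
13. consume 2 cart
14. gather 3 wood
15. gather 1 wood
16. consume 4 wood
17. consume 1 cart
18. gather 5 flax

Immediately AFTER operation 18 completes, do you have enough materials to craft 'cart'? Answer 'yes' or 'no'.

Answer: yes

Derivation:
After 1 (gather 4 wood): wood=4
After 2 (craft brick): brick=3
After 3 (consume 1 brick): brick=2
After 4 (consume 2 brick): (empty)
After 5 (gather 1 flax): flax=1
After 6 (gather 4 flax): flax=5
After 7 (craft cart): cart=2 flax=4
After 8 (craft cart): cart=4 flax=3
After 9 (craft cart): cart=6 flax=2
After 10 (craft cart): cart=8 flax=1
After 11 (craft cart): cart=10
After 12 (consume 5 cart): cart=5
After 13 (consume 2 cart): cart=3
After 14 (gather 3 wood): cart=3 wood=3
After 15 (gather 1 wood): cart=3 wood=4
After 16 (consume 4 wood): cart=3
After 17 (consume 1 cart): cart=2
After 18 (gather 5 flax): cart=2 flax=5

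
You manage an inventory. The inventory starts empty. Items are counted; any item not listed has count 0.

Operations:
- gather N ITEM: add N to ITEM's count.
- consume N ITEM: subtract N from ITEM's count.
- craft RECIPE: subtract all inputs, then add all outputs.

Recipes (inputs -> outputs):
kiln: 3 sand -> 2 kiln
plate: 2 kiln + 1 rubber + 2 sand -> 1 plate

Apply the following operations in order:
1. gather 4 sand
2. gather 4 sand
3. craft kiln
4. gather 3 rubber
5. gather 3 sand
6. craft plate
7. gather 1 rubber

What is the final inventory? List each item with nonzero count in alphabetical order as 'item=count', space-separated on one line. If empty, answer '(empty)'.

After 1 (gather 4 sand): sand=4
After 2 (gather 4 sand): sand=8
After 3 (craft kiln): kiln=2 sand=5
After 4 (gather 3 rubber): kiln=2 rubber=3 sand=5
After 5 (gather 3 sand): kiln=2 rubber=3 sand=8
After 6 (craft plate): plate=1 rubber=2 sand=6
After 7 (gather 1 rubber): plate=1 rubber=3 sand=6

Answer: plate=1 rubber=3 sand=6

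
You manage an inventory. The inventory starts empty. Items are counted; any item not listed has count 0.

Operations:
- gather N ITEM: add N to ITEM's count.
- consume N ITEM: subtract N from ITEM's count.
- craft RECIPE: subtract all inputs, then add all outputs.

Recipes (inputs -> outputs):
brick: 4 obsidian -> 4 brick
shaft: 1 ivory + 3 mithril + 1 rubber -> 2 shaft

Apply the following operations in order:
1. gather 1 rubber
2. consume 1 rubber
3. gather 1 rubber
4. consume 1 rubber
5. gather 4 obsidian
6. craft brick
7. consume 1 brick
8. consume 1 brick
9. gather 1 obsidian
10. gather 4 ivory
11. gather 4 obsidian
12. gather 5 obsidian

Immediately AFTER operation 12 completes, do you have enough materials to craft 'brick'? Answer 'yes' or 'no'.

Answer: yes

Derivation:
After 1 (gather 1 rubber): rubber=1
After 2 (consume 1 rubber): (empty)
After 3 (gather 1 rubber): rubber=1
After 4 (consume 1 rubber): (empty)
After 5 (gather 4 obsidian): obsidian=4
After 6 (craft brick): brick=4
After 7 (consume 1 brick): brick=3
After 8 (consume 1 brick): brick=2
After 9 (gather 1 obsidian): brick=2 obsidian=1
After 10 (gather 4 ivory): brick=2 ivory=4 obsidian=1
After 11 (gather 4 obsidian): brick=2 ivory=4 obsidian=5
After 12 (gather 5 obsidian): brick=2 ivory=4 obsidian=10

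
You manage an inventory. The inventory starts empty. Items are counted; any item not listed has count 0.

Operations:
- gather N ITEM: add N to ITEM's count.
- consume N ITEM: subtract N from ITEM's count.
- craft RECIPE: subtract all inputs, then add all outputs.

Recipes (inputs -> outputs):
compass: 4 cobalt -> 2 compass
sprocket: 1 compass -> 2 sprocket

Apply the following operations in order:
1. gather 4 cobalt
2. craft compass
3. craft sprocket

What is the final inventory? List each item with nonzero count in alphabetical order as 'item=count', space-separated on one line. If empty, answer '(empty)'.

After 1 (gather 4 cobalt): cobalt=4
After 2 (craft compass): compass=2
After 3 (craft sprocket): compass=1 sprocket=2

Answer: compass=1 sprocket=2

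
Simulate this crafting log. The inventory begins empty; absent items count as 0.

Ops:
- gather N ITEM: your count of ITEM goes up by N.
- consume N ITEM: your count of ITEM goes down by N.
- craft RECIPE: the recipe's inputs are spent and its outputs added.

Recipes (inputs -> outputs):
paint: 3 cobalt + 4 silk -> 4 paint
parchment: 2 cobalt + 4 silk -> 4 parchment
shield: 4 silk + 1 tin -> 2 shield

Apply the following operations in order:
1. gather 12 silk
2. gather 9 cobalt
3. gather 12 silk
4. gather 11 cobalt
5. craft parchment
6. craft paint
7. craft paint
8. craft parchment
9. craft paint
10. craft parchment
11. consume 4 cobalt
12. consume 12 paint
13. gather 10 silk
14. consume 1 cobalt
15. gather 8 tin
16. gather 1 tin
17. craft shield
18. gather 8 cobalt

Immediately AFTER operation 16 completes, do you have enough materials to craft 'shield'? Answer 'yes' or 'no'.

Answer: yes

Derivation:
After 1 (gather 12 silk): silk=12
After 2 (gather 9 cobalt): cobalt=9 silk=12
After 3 (gather 12 silk): cobalt=9 silk=24
After 4 (gather 11 cobalt): cobalt=20 silk=24
After 5 (craft parchment): cobalt=18 parchment=4 silk=20
After 6 (craft paint): cobalt=15 paint=4 parchment=4 silk=16
After 7 (craft paint): cobalt=12 paint=8 parchment=4 silk=12
After 8 (craft parchment): cobalt=10 paint=8 parchment=8 silk=8
After 9 (craft paint): cobalt=7 paint=12 parchment=8 silk=4
After 10 (craft parchment): cobalt=5 paint=12 parchment=12
After 11 (consume 4 cobalt): cobalt=1 paint=12 parchment=12
After 12 (consume 12 paint): cobalt=1 parchment=12
After 13 (gather 10 silk): cobalt=1 parchment=12 silk=10
After 14 (consume 1 cobalt): parchment=12 silk=10
After 15 (gather 8 tin): parchment=12 silk=10 tin=8
After 16 (gather 1 tin): parchment=12 silk=10 tin=9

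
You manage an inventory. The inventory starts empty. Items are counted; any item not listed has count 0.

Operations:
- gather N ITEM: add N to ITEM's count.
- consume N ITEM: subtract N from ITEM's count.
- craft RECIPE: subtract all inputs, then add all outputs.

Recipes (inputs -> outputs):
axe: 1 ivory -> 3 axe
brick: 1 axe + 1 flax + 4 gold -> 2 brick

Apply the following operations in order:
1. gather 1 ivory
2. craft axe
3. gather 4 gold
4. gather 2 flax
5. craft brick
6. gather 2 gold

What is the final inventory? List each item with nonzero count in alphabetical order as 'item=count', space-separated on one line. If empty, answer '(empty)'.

After 1 (gather 1 ivory): ivory=1
After 2 (craft axe): axe=3
After 3 (gather 4 gold): axe=3 gold=4
After 4 (gather 2 flax): axe=3 flax=2 gold=4
After 5 (craft brick): axe=2 brick=2 flax=1
After 6 (gather 2 gold): axe=2 brick=2 flax=1 gold=2

Answer: axe=2 brick=2 flax=1 gold=2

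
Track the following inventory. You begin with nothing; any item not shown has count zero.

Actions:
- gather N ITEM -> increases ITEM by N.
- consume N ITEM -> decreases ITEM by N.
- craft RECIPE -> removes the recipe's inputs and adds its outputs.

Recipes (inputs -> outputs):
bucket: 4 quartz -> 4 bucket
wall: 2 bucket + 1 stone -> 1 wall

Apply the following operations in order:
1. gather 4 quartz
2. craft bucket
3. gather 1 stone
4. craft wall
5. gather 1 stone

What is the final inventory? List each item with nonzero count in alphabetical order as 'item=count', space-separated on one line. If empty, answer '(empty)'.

After 1 (gather 4 quartz): quartz=4
After 2 (craft bucket): bucket=4
After 3 (gather 1 stone): bucket=4 stone=1
After 4 (craft wall): bucket=2 wall=1
After 5 (gather 1 stone): bucket=2 stone=1 wall=1

Answer: bucket=2 stone=1 wall=1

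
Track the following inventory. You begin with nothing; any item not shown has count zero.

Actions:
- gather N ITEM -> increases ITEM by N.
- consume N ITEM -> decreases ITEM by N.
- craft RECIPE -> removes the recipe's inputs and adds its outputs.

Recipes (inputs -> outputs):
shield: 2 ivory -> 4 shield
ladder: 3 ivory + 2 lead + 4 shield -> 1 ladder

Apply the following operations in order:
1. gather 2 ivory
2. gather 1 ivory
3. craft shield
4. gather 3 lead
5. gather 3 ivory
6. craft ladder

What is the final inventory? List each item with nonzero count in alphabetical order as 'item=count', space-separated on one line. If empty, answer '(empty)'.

Answer: ivory=1 ladder=1 lead=1

Derivation:
After 1 (gather 2 ivory): ivory=2
After 2 (gather 1 ivory): ivory=3
After 3 (craft shield): ivory=1 shield=4
After 4 (gather 3 lead): ivory=1 lead=3 shield=4
After 5 (gather 3 ivory): ivory=4 lead=3 shield=4
After 6 (craft ladder): ivory=1 ladder=1 lead=1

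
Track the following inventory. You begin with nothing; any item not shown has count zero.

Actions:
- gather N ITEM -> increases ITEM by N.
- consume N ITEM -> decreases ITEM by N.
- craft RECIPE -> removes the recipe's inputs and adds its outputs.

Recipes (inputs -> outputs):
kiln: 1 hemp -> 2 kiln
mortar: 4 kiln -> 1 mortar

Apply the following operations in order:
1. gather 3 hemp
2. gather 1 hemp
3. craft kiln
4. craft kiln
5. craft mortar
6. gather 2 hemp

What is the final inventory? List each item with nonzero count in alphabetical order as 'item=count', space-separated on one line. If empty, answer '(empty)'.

After 1 (gather 3 hemp): hemp=3
After 2 (gather 1 hemp): hemp=4
After 3 (craft kiln): hemp=3 kiln=2
After 4 (craft kiln): hemp=2 kiln=4
After 5 (craft mortar): hemp=2 mortar=1
After 6 (gather 2 hemp): hemp=4 mortar=1

Answer: hemp=4 mortar=1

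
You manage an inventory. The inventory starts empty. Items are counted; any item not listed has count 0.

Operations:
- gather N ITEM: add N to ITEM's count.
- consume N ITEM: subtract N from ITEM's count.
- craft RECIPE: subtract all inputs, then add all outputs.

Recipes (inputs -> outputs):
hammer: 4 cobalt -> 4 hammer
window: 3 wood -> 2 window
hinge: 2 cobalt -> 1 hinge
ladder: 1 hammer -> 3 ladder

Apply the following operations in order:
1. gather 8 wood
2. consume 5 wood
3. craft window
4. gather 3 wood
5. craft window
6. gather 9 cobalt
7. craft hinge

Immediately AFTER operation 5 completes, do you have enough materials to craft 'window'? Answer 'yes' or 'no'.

Answer: no

Derivation:
After 1 (gather 8 wood): wood=8
After 2 (consume 5 wood): wood=3
After 3 (craft window): window=2
After 4 (gather 3 wood): window=2 wood=3
After 5 (craft window): window=4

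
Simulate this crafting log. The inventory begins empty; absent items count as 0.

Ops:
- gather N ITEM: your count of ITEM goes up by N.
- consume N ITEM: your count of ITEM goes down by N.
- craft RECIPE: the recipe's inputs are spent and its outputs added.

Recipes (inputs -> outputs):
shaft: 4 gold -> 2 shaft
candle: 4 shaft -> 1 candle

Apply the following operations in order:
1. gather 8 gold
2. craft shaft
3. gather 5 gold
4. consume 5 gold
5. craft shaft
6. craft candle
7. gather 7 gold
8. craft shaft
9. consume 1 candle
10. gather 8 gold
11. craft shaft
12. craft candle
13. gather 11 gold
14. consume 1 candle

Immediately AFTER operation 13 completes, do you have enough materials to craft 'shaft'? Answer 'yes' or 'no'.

After 1 (gather 8 gold): gold=8
After 2 (craft shaft): gold=4 shaft=2
After 3 (gather 5 gold): gold=9 shaft=2
After 4 (consume 5 gold): gold=4 shaft=2
After 5 (craft shaft): shaft=4
After 6 (craft candle): candle=1
After 7 (gather 7 gold): candle=1 gold=7
After 8 (craft shaft): candle=1 gold=3 shaft=2
After 9 (consume 1 candle): gold=3 shaft=2
After 10 (gather 8 gold): gold=11 shaft=2
After 11 (craft shaft): gold=7 shaft=4
After 12 (craft candle): candle=1 gold=7
After 13 (gather 11 gold): candle=1 gold=18

Answer: yes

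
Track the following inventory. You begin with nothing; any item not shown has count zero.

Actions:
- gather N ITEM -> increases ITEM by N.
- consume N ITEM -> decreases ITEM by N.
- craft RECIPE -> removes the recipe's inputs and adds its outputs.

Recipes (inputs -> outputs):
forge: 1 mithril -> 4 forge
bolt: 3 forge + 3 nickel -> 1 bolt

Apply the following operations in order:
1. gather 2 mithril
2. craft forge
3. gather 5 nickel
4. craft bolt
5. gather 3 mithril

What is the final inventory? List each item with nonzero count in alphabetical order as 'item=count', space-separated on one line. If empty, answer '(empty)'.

After 1 (gather 2 mithril): mithril=2
After 2 (craft forge): forge=4 mithril=1
After 3 (gather 5 nickel): forge=4 mithril=1 nickel=5
After 4 (craft bolt): bolt=1 forge=1 mithril=1 nickel=2
After 5 (gather 3 mithril): bolt=1 forge=1 mithril=4 nickel=2

Answer: bolt=1 forge=1 mithril=4 nickel=2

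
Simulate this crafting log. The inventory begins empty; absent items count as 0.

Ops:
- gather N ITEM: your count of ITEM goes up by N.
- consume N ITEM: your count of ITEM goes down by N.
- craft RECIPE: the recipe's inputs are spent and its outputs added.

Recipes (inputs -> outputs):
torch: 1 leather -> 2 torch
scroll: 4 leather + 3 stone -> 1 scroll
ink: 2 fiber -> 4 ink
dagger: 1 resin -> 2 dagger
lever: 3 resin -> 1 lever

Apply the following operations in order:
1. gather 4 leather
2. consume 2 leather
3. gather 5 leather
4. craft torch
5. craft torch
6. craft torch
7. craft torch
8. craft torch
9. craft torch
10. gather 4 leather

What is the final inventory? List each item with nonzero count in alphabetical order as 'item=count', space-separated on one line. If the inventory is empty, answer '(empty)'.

Answer: leather=5 torch=12

Derivation:
After 1 (gather 4 leather): leather=4
After 2 (consume 2 leather): leather=2
After 3 (gather 5 leather): leather=7
After 4 (craft torch): leather=6 torch=2
After 5 (craft torch): leather=5 torch=4
After 6 (craft torch): leather=4 torch=6
After 7 (craft torch): leather=3 torch=8
After 8 (craft torch): leather=2 torch=10
After 9 (craft torch): leather=1 torch=12
After 10 (gather 4 leather): leather=5 torch=12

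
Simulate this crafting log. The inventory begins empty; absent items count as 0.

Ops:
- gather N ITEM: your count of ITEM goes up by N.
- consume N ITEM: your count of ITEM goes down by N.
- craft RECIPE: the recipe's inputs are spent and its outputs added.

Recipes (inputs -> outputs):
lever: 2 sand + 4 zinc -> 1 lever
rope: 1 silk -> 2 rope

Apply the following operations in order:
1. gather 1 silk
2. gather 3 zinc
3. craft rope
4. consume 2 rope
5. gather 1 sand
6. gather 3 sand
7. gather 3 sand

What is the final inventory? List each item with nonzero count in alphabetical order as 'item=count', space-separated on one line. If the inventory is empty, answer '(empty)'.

Answer: sand=7 zinc=3

Derivation:
After 1 (gather 1 silk): silk=1
After 2 (gather 3 zinc): silk=1 zinc=3
After 3 (craft rope): rope=2 zinc=3
After 4 (consume 2 rope): zinc=3
After 5 (gather 1 sand): sand=1 zinc=3
After 6 (gather 3 sand): sand=4 zinc=3
After 7 (gather 3 sand): sand=7 zinc=3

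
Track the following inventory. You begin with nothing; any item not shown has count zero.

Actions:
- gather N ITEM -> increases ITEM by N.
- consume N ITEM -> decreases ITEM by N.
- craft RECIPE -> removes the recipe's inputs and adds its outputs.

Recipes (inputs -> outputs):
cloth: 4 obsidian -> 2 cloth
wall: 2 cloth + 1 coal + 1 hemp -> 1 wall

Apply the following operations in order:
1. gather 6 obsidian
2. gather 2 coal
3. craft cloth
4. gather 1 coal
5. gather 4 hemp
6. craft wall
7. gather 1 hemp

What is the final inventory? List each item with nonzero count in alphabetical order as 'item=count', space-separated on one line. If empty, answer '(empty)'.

After 1 (gather 6 obsidian): obsidian=6
After 2 (gather 2 coal): coal=2 obsidian=6
After 3 (craft cloth): cloth=2 coal=2 obsidian=2
After 4 (gather 1 coal): cloth=2 coal=3 obsidian=2
After 5 (gather 4 hemp): cloth=2 coal=3 hemp=4 obsidian=2
After 6 (craft wall): coal=2 hemp=3 obsidian=2 wall=1
After 7 (gather 1 hemp): coal=2 hemp=4 obsidian=2 wall=1

Answer: coal=2 hemp=4 obsidian=2 wall=1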